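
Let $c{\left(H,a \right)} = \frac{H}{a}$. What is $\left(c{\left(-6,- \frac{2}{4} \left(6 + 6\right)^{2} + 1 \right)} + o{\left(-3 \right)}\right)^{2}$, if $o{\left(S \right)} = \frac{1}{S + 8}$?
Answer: $\frac{10201}{126025} \approx 0.080944$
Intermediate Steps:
$o{\left(S \right)} = \frac{1}{8 + S}$
$\left(c{\left(-6,- \frac{2}{4} \left(6 + 6\right)^{2} + 1 \right)} + o{\left(-3 \right)}\right)^{2} = \left(- \frac{6}{- \frac{2}{4} \left(6 + 6\right)^{2} + 1} + \frac{1}{8 - 3}\right)^{2} = \left(- \frac{6}{\left(-2\right) \frac{1}{4} \cdot 12^{2} + 1} + \frac{1}{5}\right)^{2} = \left(- \frac{6}{\left(- \frac{1}{2}\right) 144 + 1} + \frac{1}{5}\right)^{2} = \left(- \frac{6}{-72 + 1} + \frac{1}{5}\right)^{2} = \left(- \frac{6}{-71} + \frac{1}{5}\right)^{2} = \left(\left(-6\right) \left(- \frac{1}{71}\right) + \frac{1}{5}\right)^{2} = \left(\frac{6}{71} + \frac{1}{5}\right)^{2} = \left(\frac{101}{355}\right)^{2} = \frac{10201}{126025}$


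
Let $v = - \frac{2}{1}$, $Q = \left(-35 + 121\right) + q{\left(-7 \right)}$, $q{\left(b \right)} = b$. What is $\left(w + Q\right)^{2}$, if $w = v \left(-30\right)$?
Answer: $19321$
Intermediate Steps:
$Q = 79$ ($Q = \left(-35 + 121\right) - 7 = 86 - 7 = 79$)
$v = -2$ ($v = \left(-2\right) 1 = -2$)
$w = 60$ ($w = \left(-2\right) \left(-30\right) = 60$)
$\left(w + Q\right)^{2} = \left(60 + 79\right)^{2} = 139^{2} = 19321$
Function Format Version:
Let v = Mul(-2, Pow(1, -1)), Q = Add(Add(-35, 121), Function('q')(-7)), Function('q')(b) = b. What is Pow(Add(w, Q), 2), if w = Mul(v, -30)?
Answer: 19321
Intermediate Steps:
Q = 79 (Q = Add(Add(-35, 121), -7) = Add(86, -7) = 79)
v = -2 (v = Mul(-2, 1) = -2)
w = 60 (w = Mul(-2, -30) = 60)
Pow(Add(w, Q), 2) = Pow(Add(60, 79), 2) = Pow(139, 2) = 19321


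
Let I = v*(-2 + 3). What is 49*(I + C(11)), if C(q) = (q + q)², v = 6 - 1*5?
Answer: 23765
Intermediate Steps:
v = 1 (v = 6 - 5 = 1)
C(q) = 4*q² (C(q) = (2*q)² = 4*q²)
I = 1 (I = 1*(-2 + 3) = 1*1 = 1)
49*(I + C(11)) = 49*(1 + 4*11²) = 49*(1 + 4*121) = 49*(1 + 484) = 49*485 = 23765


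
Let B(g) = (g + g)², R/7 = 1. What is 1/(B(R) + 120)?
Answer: 1/316 ≈ 0.0031646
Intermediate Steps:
R = 7 (R = 7*1 = 7)
B(g) = 4*g² (B(g) = (2*g)² = 4*g²)
1/(B(R) + 120) = 1/(4*7² + 120) = 1/(4*49 + 120) = 1/(196 + 120) = 1/316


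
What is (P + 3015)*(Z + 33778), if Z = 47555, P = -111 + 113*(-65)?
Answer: -361199853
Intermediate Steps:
P = -7456 (P = -111 - 7345 = -7456)
(P + 3015)*(Z + 33778) = (-7456 + 3015)*(47555 + 33778) = -4441*81333 = -361199853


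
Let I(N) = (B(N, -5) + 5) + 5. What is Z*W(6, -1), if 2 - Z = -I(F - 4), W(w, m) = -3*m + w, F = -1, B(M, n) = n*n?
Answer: 333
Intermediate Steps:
B(M, n) = n²
W(w, m) = w - 3*m
I(N) = 35 (I(N) = ((-5)² + 5) + 5 = (25 + 5) + 5 = 30 + 5 = 35)
Z = 37 (Z = 2 - (-1)*35 = 2 - 1*(-35) = 2 + 35 = 37)
Z*W(6, -1) = 37*(6 - 3*(-1)) = 37*(6 + 3) = 37*9 = 333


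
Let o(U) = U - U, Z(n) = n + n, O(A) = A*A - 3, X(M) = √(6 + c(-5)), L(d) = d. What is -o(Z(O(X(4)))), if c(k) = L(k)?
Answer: 0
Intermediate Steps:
c(k) = k
X(M) = 1 (X(M) = √(6 - 5) = √1 = 1)
O(A) = -3 + A² (O(A) = A² - 3 = -3 + A²)
Z(n) = 2*n
o(U) = 0
-o(Z(O(X(4)))) = -1*0 = 0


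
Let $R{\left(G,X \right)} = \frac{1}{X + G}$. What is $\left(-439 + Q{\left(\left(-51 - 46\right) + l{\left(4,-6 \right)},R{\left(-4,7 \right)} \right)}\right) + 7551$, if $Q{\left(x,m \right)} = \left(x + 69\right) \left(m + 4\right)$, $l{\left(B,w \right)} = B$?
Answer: $7008$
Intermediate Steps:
$R{\left(G,X \right)} = \frac{1}{G + X}$
$Q{\left(x,m \right)} = \left(4 + m\right) \left(69 + x\right)$ ($Q{\left(x,m \right)} = \left(69 + x\right) \left(4 + m\right) = \left(4 + m\right) \left(69 + x\right)$)
$\left(-439 + Q{\left(\left(-51 - 46\right) + l{\left(4,-6 \right)},R{\left(-4,7 \right)} \right)}\right) + 7551 = \left(-439 + \left(276 + 4 \left(\left(-51 - 46\right) + 4\right) + \frac{69}{-4 + 7} + \frac{\left(-51 - 46\right) + 4}{-4 + 7}\right)\right) + 7551 = \left(-439 + \left(276 + 4 \left(-97 + 4\right) + \frac{69}{3} + \frac{-97 + 4}{3}\right)\right) + 7551 = \left(-439 + \left(276 + 4 \left(-93\right) + 69 \cdot \frac{1}{3} + \frac{1}{3} \left(-93\right)\right)\right) + 7551 = \left(-439 + \left(276 - 372 + 23 - 31\right)\right) + 7551 = \left(-439 - 104\right) + 7551 = -543 + 7551 = 7008$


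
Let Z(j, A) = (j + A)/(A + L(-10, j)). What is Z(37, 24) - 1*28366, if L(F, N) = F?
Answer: -397063/14 ≈ -28362.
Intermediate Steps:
Z(j, A) = (A + j)/(-10 + A) (Z(j, A) = (j + A)/(A - 10) = (A + j)/(-10 + A))
Z(37, 24) - 1*28366 = (24 + 37)/(-10 + 24) - 1*28366 = 61/14 - 28366 = -397063/14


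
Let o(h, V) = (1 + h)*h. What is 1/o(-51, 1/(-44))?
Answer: 1/2550 ≈ 0.00039216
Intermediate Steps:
o(h, V) = h*(1 + h)
1/o(-51, 1/(-44)) = 1/(-51*(1 - 51)) = 1/(-51*(-50)) = 1/2550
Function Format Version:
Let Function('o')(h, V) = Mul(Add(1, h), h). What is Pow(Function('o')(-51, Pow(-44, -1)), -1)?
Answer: Rational(1, 2550) ≈ 0.00039216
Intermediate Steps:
Function('o')(h, V) = Mul(h, Add(1, h))
Pow(Function('o')(-51, Pow(-44, -1)), -1) = Pow(Mul(-51, Add(1, -51)), -1) = Pow(Mul(-51, -50), -1) = Pow(2550, -1) = Rational(1, 2550)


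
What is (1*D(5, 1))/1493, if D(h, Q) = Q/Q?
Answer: 1/1493 ≈ 0.00066979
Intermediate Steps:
D(h, Q) = 1
(1*D(5, 1))/1493 = (1*1)/1493 = 1*(1/1493) = 1/1493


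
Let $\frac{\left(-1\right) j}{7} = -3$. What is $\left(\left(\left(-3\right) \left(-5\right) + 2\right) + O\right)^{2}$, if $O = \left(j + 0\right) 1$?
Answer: $1444$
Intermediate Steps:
$j = 21$ ($j = \left(-7\right) \left(-3\right) = 21$)
$O = 21$ ($O = \left(21 + 0\right) 1 = 21 \cdot 1 = 21$)
$\left(\left(\left(-3\right) \left(-5\right) + 2\right) + O\right)^{2} = \left(\left(\left(-3\right) \left(-5\right) + 2\right) + 21\right)^{2} = \left(\left(15 + 2\right) + 21\right)^{2} = \left(17 + 21\right)^{2} = 38^{2} = 1444$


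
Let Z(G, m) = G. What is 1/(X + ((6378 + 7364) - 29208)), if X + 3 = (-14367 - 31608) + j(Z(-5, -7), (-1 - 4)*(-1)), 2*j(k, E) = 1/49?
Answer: -98/6021511 ≈ -1.6275e-5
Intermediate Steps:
j(k, E) = 1/98 (j(k, E) = (½)/49 = (½)*(1/49) = 1/98)
X = -4505843/98 (X = -3 + ((-14367 - 31608) + 1/98) = -3 + (-45975 + 1/98) = -3 - 4505549/98 = -4505843/98 ≈ -45978.)
1/(X + ((6378 + 7364) - 29208)) = 1/(-4505843/98 + ((6378 + 7364) - 29208)) = 1/(-4505843/98 + (13742 - 29208)) = 1/(-4505843/98 - 15466) = 1/(-6021511/98) = -98/6021511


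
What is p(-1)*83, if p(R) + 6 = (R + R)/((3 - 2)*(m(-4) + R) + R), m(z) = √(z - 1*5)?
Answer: -6142/13 + 498*I/13 ≈ -472.46 + 38.308*I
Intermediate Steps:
m(z) = √(-5 + z) (m(z) = √(z - 5) = √(-5 + z))
p(R) = -6 + 2*R/(2*R + 3*I) (p(R) = -6 + (R + R)/((3 - 2)*(√(-5 - 4) + R) + R) = -6 + (2*R)/(1*(√(-9) + R) + R) = -6 + (2*R)/(1*(3*I + R) + R) = -6 + (2*R)/(1*(R + 3*I) + R) = -6 + (2*R)/((R + 3*I) + R) = -6 + (2*R)/(2*R + 3*I) = -6 + 2*R/(2*R + 3*I))
p(-1)*83 = (2*(-9*I - 5*(-1))/(2*(-1) + 3*I))*83 = (2*(-9*I + 5)/(-2 + 3*I))*83 = (2*((-2 - 3*I)/13)*(5 - 9*I))*83 = (2*(-2 - 3*I)*(5 - 9*I)/13)*83 = 166*(-2 - 3*I)*(5 - 9*I)/13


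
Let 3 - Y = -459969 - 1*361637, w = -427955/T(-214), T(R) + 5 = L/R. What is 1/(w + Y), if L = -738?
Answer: 166/182178279 ≈ 9.1120e-7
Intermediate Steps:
T(R) = -5 - 738/R
w = 45791185/166 (w = -427955/(-5 - 738/(-214)) = -427955/(-5 - 738*(-1/214)) = -427955/(-5 + 369/107) = -427955/(-166/107) = -427955*(-107/166) = 45791185/166 ≈ 2.7585e+5)
Y = 821609 (Y = 3 - (-459969 - 1*361637) = 3 - (-459969 - 361637) = 3 - 1*(-821606) = 3 + 821606 = 821609)
1/(w + Y) = 1/(45791185/166 + 821609) = 1/(182178279/166) = 166/182178279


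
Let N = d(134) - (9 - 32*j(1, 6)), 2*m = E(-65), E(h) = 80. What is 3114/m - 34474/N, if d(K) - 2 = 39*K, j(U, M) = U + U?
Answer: 7536151/105660 ≈ 71.325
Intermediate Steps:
j(U, M) = 2*U
m = 40 (m = (½)*80 = 40)
d(K) = 2 + 39*K
N = 5283 (N = (2 + 39*134) - (9 - 64) = (2 + 5226) - (9 - 32*2) = 5228 - (9 - 64) = 5228 - 1*(-55) = 5228 + 55 = 5283)
3114/m - 34474/N = 3114/40 - 34474/5283 = 3114*(1/40) - 34474*1/5283 = 1557/20 - 34474/5283 = 7536151/105660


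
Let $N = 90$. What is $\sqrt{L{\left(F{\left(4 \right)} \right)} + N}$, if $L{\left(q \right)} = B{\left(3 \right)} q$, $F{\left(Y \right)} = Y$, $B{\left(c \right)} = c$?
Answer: $\sqrt{102} \approx 10.1$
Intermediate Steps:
$L{\left(q \right)} = 3 q$
$\sqrt{L{\left(F{\left(4 \right)} \right)} + N} = \sqrt{3 \cdot 4 + 90} = \sqrt{12 + 90} = \sqrt{102}$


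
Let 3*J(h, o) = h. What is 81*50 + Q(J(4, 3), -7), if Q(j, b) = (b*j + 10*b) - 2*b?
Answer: 11954/3 ≈ 3984.7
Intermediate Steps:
J(h, o) = h/3
Q(j, b) = 8*b + b*j (Q(j, b) = (10*b + b*j) - 2*b = 8*b + b*j)
81*50 + Q(J(4, 3), -7) = 81*50 - 7*(8 + (1/3)*4) = 4050 - 7*(8 + 4/3) = 4050 - 7*28/3 = 4050 - 196/3 = 11954/3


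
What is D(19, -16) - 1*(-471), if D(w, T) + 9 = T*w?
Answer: 158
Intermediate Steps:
D(w, T) = -9 + T*w
D(19, -16) - 1*(-471) = (-9 - 16*19) - 1*(-471) = (-9 - 304) + 471 = -313 + 471 = 158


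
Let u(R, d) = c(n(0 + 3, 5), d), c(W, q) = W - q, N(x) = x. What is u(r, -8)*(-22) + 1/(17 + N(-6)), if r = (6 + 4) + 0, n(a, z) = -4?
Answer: -967/11 ≈ -87.909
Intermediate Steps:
r = 10 (r = 10 + 0 = 10)
u(R, d) = -4 - d
u(r, -8)*(-22) + 1/(17 + N(-6)) = (-4 - 1*(-8))*(-22) + 1/(17 - 6) = (-4 + 8)*(-22) + 1/11 = 4*(-22) + 1/11 = -88 + 1/11 = -967/11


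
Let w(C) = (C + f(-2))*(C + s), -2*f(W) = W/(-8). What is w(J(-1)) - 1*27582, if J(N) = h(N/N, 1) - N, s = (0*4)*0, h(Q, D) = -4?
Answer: -220581/8 ≈ -27573.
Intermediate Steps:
s = 0 (s = 0*0 = 0)
f(W) = W/16 (f(W) = -W/(2*(-8)) = -W*(-1)/(2*8) = -(-1)*W/16 = W/16)
J(N) = -4 - N
w(C) = C*(-1/8 + C) (w(C) = (C + (1/16)*(-2))*(C + 0) = (C - 1/8)*C = (-1/8 + C)*C = C*(-1/8 + C))
w(J(-1)) - 1*27582 = (-4 - 1*(-1))*(-1/8 + (-4 - 1*(-1))) - 1*27582 = (-4 + 1)*(-1/8 + (-4 + 1)) - 27582 = -3*(-1/8 - 3) - 27582 = -3*(-25/8) - 27582 = 75/8 - 27582 = -220581/8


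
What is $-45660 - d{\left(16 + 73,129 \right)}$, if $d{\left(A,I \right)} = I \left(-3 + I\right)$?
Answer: $-61914$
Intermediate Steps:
$-45660 - d{\left(16 + 73,129 \right)} = -45660 - 129 \left(-3 + 129\right) = -45660 - 129 \cdot 126 = -45660 - 16254 = -61914$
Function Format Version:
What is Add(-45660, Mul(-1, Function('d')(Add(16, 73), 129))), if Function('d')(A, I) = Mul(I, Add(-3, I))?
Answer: -61914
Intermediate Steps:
Add(-45660, Mul(-1, Function('d')(Add(16, 73), 129))) = Add(-45660, Mul(-1, Mul(129, Add(-3, 129)))) = Add(-45660, Mul(-1, Mul(129, 126))) = Add(-45660, Mul(-1, 16254)) = Add(-45660, -16254) = -61914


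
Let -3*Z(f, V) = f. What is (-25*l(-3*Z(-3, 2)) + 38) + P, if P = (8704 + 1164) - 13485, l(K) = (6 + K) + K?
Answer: -3579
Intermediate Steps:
Z(f, V) = -f/3
l(K) = 6 + 2*K
P = -3617 (P = 9868 - 13485 = -3617)
(-25*l(-3*Z(-3, 2)) + 38) + P = (-25*(6 + 2*(-(-1)*(-3))) + 38) - 3617 = (-25*(6 + 2*(-3*1)) + 38) - 3617 = (-25*(6 + 2*(-3)) + 38) - 3617 = (-25*(6 - 6) + 38) - 3617 = (-25*0 + 38) - 3617 = (0 + 38) - 3617 = 38 - 3617 = -3579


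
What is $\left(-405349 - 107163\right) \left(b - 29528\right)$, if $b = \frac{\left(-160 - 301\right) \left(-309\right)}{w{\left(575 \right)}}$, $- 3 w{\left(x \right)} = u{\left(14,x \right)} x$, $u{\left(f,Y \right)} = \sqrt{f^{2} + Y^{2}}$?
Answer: $15133454336 + \frac{219020465664 \sqrt{330821}}{190222075} \approx 1.5134 \cdot 10^{10}$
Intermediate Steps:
$u{\left(f,Y \right)} = \sqrt{Y^{2} + f^{2}}$
$w{\left(x \right)} = - \frac{x \sqrt{196 + x^{2}}}{3}$ ($w{\left(x \right)} = - \frac{\sqrt{x^{2} + 14^{2}} x}{3} = - \frac{\sqrt{x^{2} + 196} x}{3} = - \frac{\sqrt{196 + x^{2}} x}{3} = - \frac{x \sqrt{196 + x^{2}}}{3}$)
$b = - \frac{427347 \sqrt{330821}}{190222075}$ ($b = \frac{\left(-160 - 301\right) \left(-309\right)}{\left(- \frac{1}{3}\right) 575 \sqrt{196 + 575^{2}}} = \frac{\left(-461\right) \left(-309\right)}{\left(- \frac{1}{3}\right) 575 \sqrt{196 + 330625}} = \frac{142449}{\left(- \frac{1}{3}\right) 575 \sqrt{330821}} = \frac{142449}{\left(- \frac{575}{3}\right) \sqrt{330821}} = 142449 \left(- \frac{3 \sqrt{330821}}{190222075}\right) = - \frac{427347 \sqrt{330821}}{190222075} \approx -1.2922$)
$\left(-405349 - 107163\right) \left(b - 29528\right) = \left(-405349 - 107163\right) \left(- \frac{427347 \sqrt{330821}}{190222075} - 29528\right) = - 512512 \left(-29528 - \frac{427347 \sqrt{330821}}{190222075}\right) = 15133454336 + \frac{219020465664 \sqrt{330821}}{190222075}$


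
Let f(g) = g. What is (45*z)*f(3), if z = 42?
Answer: 5670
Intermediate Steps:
(45*z)*f(3) = (45*42)*3 = 1890*3 = 5670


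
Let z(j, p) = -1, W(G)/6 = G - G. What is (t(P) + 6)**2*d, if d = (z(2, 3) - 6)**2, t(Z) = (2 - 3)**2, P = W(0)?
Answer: 2401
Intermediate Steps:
W(G) = 0 (W(G) = 6*(G - G) = 6*0 = 0)
P = 0
t(Z) = 1 (t(Z) = (-1)**2 = 1)
d = 49 (d = (-1 - 6)**2 = (-7)**2 = 49)
(t(P) + 6)**2*d = (1 + 6)**2*49 = 7**2*49 = 49*49 = 2401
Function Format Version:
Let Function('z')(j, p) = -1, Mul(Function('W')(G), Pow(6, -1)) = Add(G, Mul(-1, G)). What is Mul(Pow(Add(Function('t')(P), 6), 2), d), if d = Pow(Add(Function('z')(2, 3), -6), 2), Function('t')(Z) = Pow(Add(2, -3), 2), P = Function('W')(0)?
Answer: 2401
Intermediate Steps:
Function('W')(G) = 0 (Function('W')(G) = Mul(6, Add(G, Mul(-1, G))) = Mul(6, 0) = 0)
P = 0
Function('t')(Z) = 1 (Function('t')(Z) = Pow(-1, 2) = 1)
d = 49 (d = Pow(Add(-1, -6), 2) = Pow(-7, 2) = 49)
Mul(Pow(Add(Function('t')(P), 6), 2), d) = Mul(Pow(Add(1, 6), 2), 49) = Mul(Pow(7, 2), 49) = Mul(49, 49) = 2401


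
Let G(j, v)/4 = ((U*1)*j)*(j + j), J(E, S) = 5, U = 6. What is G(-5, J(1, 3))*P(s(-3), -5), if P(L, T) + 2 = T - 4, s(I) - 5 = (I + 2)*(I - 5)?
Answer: -13200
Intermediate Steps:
s(I) = 5 + (-5 + I)*(2 + I) (s(I) = 5 + (I + 2)*(I - 5) = 5 + (2 + I)*(-5 + I) = 5 + (-5 + I)*(2 + I))
P(L, T) = -6 + T (P(L, T) = -2 + (T - 4) = -2 + (-4 + T) = -6 + T)
G(j, v) = 48*j² (G(j, v) = 4*(((6*1)*j)*(j + j)) = 4*((6*j)*(2*j)) = 4*(12*j²) = 48*j²)
G(-5, J(1, 3))*P(s(-3), -5) = (48*(-5)²)*(-6 - 5) = (48*25)*(-11) = 1200*(-11) = -13200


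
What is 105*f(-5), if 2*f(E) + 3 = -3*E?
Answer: 630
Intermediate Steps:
f(E) = -3/2 - 3*E/2 (f(E) = -3/2 + (-3*E)/2 = -3/2 - 3*E/2)
105*f(-5) = 105*(-3/2 - 3/2*(-5)) = 105*(-3/2 + 15/2) = 105*6 = 630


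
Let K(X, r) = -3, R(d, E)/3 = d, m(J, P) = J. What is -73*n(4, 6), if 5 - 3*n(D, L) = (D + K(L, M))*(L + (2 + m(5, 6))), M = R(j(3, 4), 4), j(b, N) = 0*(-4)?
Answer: 584/3 ≈ 194.67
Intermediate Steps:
j(b, N) = 0
R(d, E) = 3*d
M = 0 (M = 3*0 = 0)
n(D, L) = 5/3 - (-3 + D)*(7 + L)/3 (n(D, L) = 5/3 - (D - 3)*(L + (2 + 5))/3 = 5/3 - (-3 + D)*(L + 7)/3 = 5/3 - (-3 + D)*(7 + L)/3)
-73*n(4, 6) = -73*(26/3 + 6 - 7/3*4 - 1/3*4*6) = -73*(26/3 + 6 - 28/3 - 8) = -73*(-8/3) = 584/3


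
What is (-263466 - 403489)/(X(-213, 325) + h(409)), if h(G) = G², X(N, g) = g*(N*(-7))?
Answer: -666955/651856 ≈ -1.0232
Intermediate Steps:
X(N, g) = -7*N*g (X(N, g) = g*(-7*N) = -7*N*g)
(-263466 - 403489)/(X(-213, 325) + h(409)) = (-263466 - 403489)/(-7*(-213)*325 + 409²) = -666955/(484575 + 167281) = -666955/651856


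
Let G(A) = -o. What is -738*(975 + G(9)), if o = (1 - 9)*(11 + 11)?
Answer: -849438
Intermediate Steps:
o = -176 (o = -8*22 = -176)
G(A) = 176 (G(A) = -1*(-176) = 176)
-738*(975 + G(9)) = -738*(975 + 176) = -738*1151 = -849438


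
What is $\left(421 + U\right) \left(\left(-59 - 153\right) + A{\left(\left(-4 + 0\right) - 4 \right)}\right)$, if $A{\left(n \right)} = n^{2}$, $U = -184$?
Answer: $-35076$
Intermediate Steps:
$\left(421 + U\right) \left(\left(-59 - 153\right) + A{\left(\left(-4 + 0\right) - 4 \right)}\right) = \left(421 - 184\right) \left(\left(-59 - 153\right) + \left(\left(-4 + 0\right) - 4\right)^{2}\right) = 237 \left(\left(-59 - 153\right) + \left(-4 - 4\right)^{2}\right) = 237 \left(-212 + \left(-8\right)^{2}\right) = 237 \left(-212 + 64\right) = 237 \left(-148\right) = -35076$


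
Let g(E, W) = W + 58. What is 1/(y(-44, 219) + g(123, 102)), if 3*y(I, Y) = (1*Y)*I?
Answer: -1/3052 ≈ -0.00032765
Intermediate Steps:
g(E, W) = 58 + W
y(I, Y) = I*Y/3 (y(I, Y) = ((1*Y)*I)/3 = (Y*I)/3 = (I*Y)/3 = I*Y/3)
1/(y(-44, 219) + g(123, 102)) = 1/((⅓)*(-44)*219 + (58 + 102)) = 1/(-3212 + 160) = 1/(-3052) = -1/3052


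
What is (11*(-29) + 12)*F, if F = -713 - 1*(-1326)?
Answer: -188191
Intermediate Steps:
F = 613 (F = -713 + 1326 = 613)
(11*(-29) + 12)*F = (11*(-29) + 12)*613 = (-319 + 12)*613 = -307*613 = -188191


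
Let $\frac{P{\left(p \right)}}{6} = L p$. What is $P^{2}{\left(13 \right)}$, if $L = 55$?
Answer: $18404100$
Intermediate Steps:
$P{\left(p \right)} = 330 p$ ($P{\left(p \right)} = 6 \cdot 55 p = 330 p$)
$P^{2}{\left(13 \right)} = \left(330 \cdot 13\right)^{2} = 4290^{2} = 18404100$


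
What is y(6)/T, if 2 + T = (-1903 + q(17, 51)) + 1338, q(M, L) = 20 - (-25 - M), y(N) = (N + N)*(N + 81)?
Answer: -1044/505 ≈ -2.0673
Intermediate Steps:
y(N) = 2*N*(81 + N) (y(N) = (2*N)*(81 + N) = 2*N*(81 + N))
q(M, L) = 45 + M (q(M, L) = 20 + (25 + M) = 45 + M)
T = -505 (T = -2 + ((-1903 + (45 + 17)) + 1338) = -2 + ((-1903 + 62) + 1338) = -2 + (-1841 + 1338) = -2 - 503 = -505)
y(6)/T = (2*6*(81 + 6))/(-505) = (2*6*87)*(-1/505) = 1044*(-1/505) = -1044/505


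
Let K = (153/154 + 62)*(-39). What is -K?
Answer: 378339/154 ≈ 2456.7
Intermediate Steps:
K = -378339/154 (K = (153*(1/154) + 62)*(-39) = (153/154 + 62)*(-39) = (9701/154)*(-39) = -378339/154 ≈ -2456.7)
-K = -1*(-378339/154) = 378339/154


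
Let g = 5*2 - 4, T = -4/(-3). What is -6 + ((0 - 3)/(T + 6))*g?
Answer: -93/11 ≈ -8.4545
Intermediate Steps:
T = 4/3 (T = -4*(-⅓) = 4/3 ≈ 1.3333)
g = 6 (g = 10 - 4 = 6)
-6 + ((0 - 3)/(T + 6))*g = -6 + ((0 - 3)/(4/3 + 6))*6 = -6 - 3/22/3*6 = -6 - 3*3/22*6 = -6 - 9/22*6 = -6 - 27/11 = -93/11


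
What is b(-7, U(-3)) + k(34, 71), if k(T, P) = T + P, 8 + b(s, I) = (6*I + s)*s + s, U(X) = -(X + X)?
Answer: -113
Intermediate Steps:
U(X) = -2*X
b(s, I) = -8 + s + s*(s + 6*I) (b(s, I) = -8 + ((6*I + s)*s + s) = -8 + ((s + 6*I)*s + s) = -8 + (s*(s + 6*I) + s) = -8 + (s + s*(s + 6*I)) = -8 + s + s*(s + 6*I))
k(T, P) = P + T
b(-7, U(-3)) + k(34, 71) = (-8 - 7 + (-7)² + 6*(-2*(-3))*(-7)) + (71 + 34) = (-8 - 7 + 49 + 6*6*(-7)) + 105 = (-8 - 7 + 49 - 252) + 105 = -218 + 105 = -113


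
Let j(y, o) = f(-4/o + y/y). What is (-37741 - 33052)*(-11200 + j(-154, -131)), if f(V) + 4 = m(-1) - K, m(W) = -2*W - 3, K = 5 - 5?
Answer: 793235565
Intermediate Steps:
K = 0
m(W) = -3 - 2*W
f(V) = -5 (f(V) = -4 + ((-3 - 2*(-1)) - 1*0) = -4 + ((-3 + 2) + 0) = -4 + (-1 + 0) = -4 - 1 = -5)
j(y, o) = -5
(-37741 - 33052)*(-11200 + j(-154, -131)) = (-37741 - 33052)*(-11200 - 5) = -70793*(-11205) = 793235565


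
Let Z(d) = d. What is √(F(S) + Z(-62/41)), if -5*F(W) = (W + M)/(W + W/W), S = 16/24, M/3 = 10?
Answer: I*√218202/205 ≈ 2.2786*I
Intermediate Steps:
M = 30 (M = 3*10 = 30)
S = ⅔ (S = 16*(1/24) = ⅔ ≈ 0.66667)
F(W) = -(30 + W)/(5*(1 + W)) (F(W) = -(W + 30)/(5*(W + W/W)) = -(30 + W)/(5*(W + 1)) = -(30 + W)/(5*(1 + W)))
√(F(S) + Z(-62/41)) = √((-30 - 1*⅔)/(5*(1 + ⅔)) - 62/41) = √((-30 - ⅔)/(5*(5/3)) - 62*1/41) = √((⅕)*(⅗)*(-92/3) - 62/41) = √(-92/25 - 62/41) = √(-5322/1025) = I*√218202/205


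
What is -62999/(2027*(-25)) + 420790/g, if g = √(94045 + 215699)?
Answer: 62999/50675 + 210395*√239/4302 ≈ 757.32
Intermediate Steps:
g = 36*√239 (g = √309744 = 36*√239 ≈ 556.55)
-62999/(2027*(-25)) + 420790/g = -62999/(2027*(-25)) + 420790/((36*√239)) = -62999/(-50675) + 420790*(√239/8604) = -62999*(-1/50675) + 210395*√239/4302 = 62999/50675 + 210395*√239/4302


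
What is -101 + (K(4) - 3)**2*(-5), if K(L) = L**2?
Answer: -946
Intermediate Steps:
-101 + (K(4) - 3)**2*(-5) = -101 + (4**2 - 3)**2*(-5) = -101 + (16 - 3)**2*(-5) = -101 + 13**2*(-5) = -101 + 169*(-5) = -101 - 845 = -946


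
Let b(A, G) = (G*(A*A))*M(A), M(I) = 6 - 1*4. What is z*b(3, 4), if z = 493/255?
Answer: 696/5 ≈ 139.20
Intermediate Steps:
M(I) = 2 (M(I) = 6 - 4 = 2)
b(A, G) = 2*G*A**2 (b(A, G) = (G*(A*A))*2 = (G*A**2)*2 = 2*G*A**2)
z = 29/15 (z = 493*(1/255) = 29/15 ≈ 1.9333)
z*b(3, 4) = 29*(2*4*3**2)/15 = 29*(2*4*9)/15 = (29/15)*72 = 696/5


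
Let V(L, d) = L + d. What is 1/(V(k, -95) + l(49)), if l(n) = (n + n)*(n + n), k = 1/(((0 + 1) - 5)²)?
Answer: 16/152145 ≈ 0.00010516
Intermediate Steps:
k = 1/16 (k = 1/((1 - 5)²) = 1/((-4)²) = 1/16 ≈ 0.062500)
l(n) = 4*n² (l(n) = (2*n)*(2*n) = 4*n²)
1/(V(k, -95) + l(49)) = 1/((1/16 - 95) + 4*49²) = 1/(-1519/16 + 4*2401) = 1/(-1519/16 + 9604) = 1/(152145/16) = 16/152145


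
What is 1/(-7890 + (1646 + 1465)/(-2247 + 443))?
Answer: -1804/14236671 ≈ -0.00012672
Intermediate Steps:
1/(-7890 + (1646 + 1465)/(-2247 + 443)) = 1/(-7890 + 3111/(-1804)) = 1/(-7890 + 3111*(-1/1804)) = 1/(-7890 - 3111/1804) = 1/(-14236671/1804) = -1804/14236671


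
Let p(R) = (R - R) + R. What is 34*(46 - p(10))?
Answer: 1224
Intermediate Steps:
p(R) = R (p(R) = 0 + R = R)
34*(46 - p(10)) = 34*(46 - 1*10) = 34*(46 - 10) = 34*36 = 1224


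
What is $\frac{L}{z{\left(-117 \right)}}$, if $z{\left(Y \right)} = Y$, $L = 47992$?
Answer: $- \frac{47992}{117} \approx -410.19$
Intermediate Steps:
$\frac{L}{z{\left(-117 \right)}} = \frac{47992}{-117} = 47992 \left(- \frac{1}{117}\right) = - \frac{47992}{117}$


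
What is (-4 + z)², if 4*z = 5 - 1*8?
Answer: 361/16 ≈ 22.563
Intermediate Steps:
z = -¾ (z = (5 - 1*8)/4 = (5 - 8)/4 = (¼)*(-3) = -¾ ≈ -0.75000)
(-4 + z)² = (-4 - ¾)² = (-19/4)² = 361/16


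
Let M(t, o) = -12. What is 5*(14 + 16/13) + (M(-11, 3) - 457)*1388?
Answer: -8461646/13 ≈ -6.5090e+5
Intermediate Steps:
5*(14 + 16/13) + (M(-11, 3) - 457)*1388 = 5*(14 + 16/13) + (-12 - 457)*1388 = 5*(14 + 16*(1/13)) - 469*1388 = 5*(14 + 16/13) - 650972 = 5*(198/13) - 650972 = 990/13 - 650972 = -8461646/13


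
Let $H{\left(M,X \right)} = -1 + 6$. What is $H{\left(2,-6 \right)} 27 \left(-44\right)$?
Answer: $-5940$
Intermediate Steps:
$H{\left(M,X \right)} = 5$
$H{\left(2,-6 \right)} 27 \left(-44\right) = 5 \cdot 27 \left(-44\right) = 135 \left(-44\right) = -5940$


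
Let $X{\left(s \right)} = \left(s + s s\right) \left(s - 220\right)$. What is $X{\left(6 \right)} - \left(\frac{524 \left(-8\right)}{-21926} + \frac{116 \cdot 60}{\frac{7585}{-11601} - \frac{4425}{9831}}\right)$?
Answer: $- \frac{15432808809223}{5751124022} \approx -2683.4$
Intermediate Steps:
$X{\left(s \right)} = \left(-220 + s\right) \left(s + s^{2}\right)$ ($X{\left(s \right)} = \left(s + s^{2}\right) \left(-220 + s\right) = \left(-220 + s\right) \left(s + s^{2}\right)$)
$X{\left(6 \right)} - \left(\frac{524 \left(-8\right)}{-21926} + \frac{116 \cdot 60}{\frac{7585}{-11601} - \frac{4425}{9831}}\right) = 6 \left(-220 + 6^{2} - 1314\right) - \left(\frac{524 \left(-8\right)}{-21926} + \frac{116 \cdot 60}{\frac{7585}{-11601} - \frac{4425}{9831}}\right) = 6 \left(-220 + 36 - 1314\right) - \left(\left(-4192\right) \left(- \frac{1}{21926}\right) + \frac{6960}{7585 \left(- \frac{1}{11601}\right) - \frac{1475}{3277}}\right) = 6 \left(-1498\right) - \left(\frac{2096}{10963} + \frac{6960}{- \frac{7585}{11601} - \frac{1475}{3277}}\right) = -8988 - \left(\frac{2096}{10963} + \frac{6960}{- \frac{41967520}{38016477}}\right) = -8988 - \left(\frac{2096}{10963} + 6960 \left(- \frac{38016477}{41967520}\right)\right) = -8988 - \left(\frac{2096}{10963} - \frac{3307433499}{524594}\right) = -8988 - - \frac{36258293900513}{5751124022} = -8988 + \frac{36258293900513}{5751124022} = - \frac{15432808809223}{5751124022}$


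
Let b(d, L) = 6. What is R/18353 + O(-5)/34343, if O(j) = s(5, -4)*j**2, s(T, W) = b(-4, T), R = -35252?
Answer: -1207906486/630297079 ≈ -1.9164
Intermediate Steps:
s(T, W) = 6
O(j) = 6*j**2
R/18353 + O(-5)/34343 = -35252/18353 + (6*(-5)**2)/34343 = -35252*1/18353 + (6*25)*(1/34343) = -35252/18353 + 150*(1/34343) = -35252/18353 + 150/34343 = -1207906486/630297079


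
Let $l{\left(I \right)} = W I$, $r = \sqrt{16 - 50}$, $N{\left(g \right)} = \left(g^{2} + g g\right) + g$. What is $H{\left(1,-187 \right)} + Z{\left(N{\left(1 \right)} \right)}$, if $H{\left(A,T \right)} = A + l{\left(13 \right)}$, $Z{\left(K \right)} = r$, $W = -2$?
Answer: $-25 + i \sqrt{34} \approx -25.0 + 5.831 i$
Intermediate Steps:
$N{\left(g \right)} = g + 2 g^{2}$ ($N{\left(g \right)} = \left(g^{2} + g^{2}\right) + g = 2 g^{2} + g = g + 2 g^{2}$)
$r = i \sqrt{34}$ ($r = \sqrt{-34} = i \sqrt{34} \approx 5.8309 i$)
$Z{\left(K \right)} = i \sqrt{34}$
$l{\left(I \right)} = - 2 I$
$H{\left(A,T \right)} = -26 + A$ ($H{\left(A,T \right)} = A - 26 = -26 + A$)
$H{\left(1,-187 \right)} + Z{\left(N{\left(1 \right)} \right)} = \left(-26 + 1\right) + i \sqrt{34} = -25 + i \sqrt{34}$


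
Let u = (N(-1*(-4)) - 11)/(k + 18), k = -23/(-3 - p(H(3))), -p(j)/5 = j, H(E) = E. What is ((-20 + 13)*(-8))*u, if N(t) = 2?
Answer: -6048/193 ≈ -31.337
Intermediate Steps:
p(j) = -5*j
k = -23/12 (k = -23/(-3 - (-5)*3) = -23/(-3 - 1*(-15)) = -23/(-3 + 15) = -23/12 ≈ -1.9167)
u = -108/193 (u = (2 - 11)/(-23/12 + 18) = -9/193/12 = -9*12/193 = -108/193 ≈ -0.55959)
((-20 + 13)*(-8))*u = ((-20 + 13)*(-8))*(-108/193) = -7*(-8)*(-108/193) = 56*(-108/193) = -6048/193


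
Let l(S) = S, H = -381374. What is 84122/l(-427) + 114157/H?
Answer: -4590098381/23263814 ≈ -197.31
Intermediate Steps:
84122/l(-427) + 114157/H = 84122/(-427) + 114157/(-381374) = 84122*(-1/427) + 114157*(-1/381374) = -84122/427 - 114157/381374 = -4590098381/23263814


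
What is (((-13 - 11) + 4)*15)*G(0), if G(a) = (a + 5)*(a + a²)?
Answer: 0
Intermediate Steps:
G(a) = (5 + a)*(a + a²)
(((-13 - 11) + 4)*15)*G(0) = (((-13 - 11) + 4)*15)*(0*(5 + 0² + 6*0)) = ((-24 + 4)*15)*(0*(5 + 0 + 0)) = (-20*15)*(0*5) = -300*0 = 0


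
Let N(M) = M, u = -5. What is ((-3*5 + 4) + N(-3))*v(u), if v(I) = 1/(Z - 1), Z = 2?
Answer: -14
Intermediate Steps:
v(I) = 1 (v(I) = 1/(2 - 1) = 1/1 = 1)
((-3*5 + 4) + N(-3))*v(u) = ((-3*5 + 4) - 3)*1 = ((-15 + 4) - 3)*1 = (-11 - 3)*1 = -14*1 = -14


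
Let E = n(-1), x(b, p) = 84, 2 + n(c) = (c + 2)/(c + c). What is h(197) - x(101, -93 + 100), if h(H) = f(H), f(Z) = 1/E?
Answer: -422/5 ≈ -84.400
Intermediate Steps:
n(c) = -2 + (2 + c)/(2*c) (n(c) = -2 + (c + 2)/(c + c) = -2 + (2 + c)/((2*c)) = -2 + (2 + c)*(1/(2*c)) = -2 + (2 + c)/(2*c))
E = -5/2 (E = -3/2 + 1/(-1) = -3/2 - 1 = -5/2 ≈ -2.5000)
f(Z) = -⅖ (f(Z) = 1/(-5/2) = -⅖)
h(H) = -⅖
h(197) - x(101, -93 + 100) = -⅖ - 1*84 = -⅖ - 84 = -422/5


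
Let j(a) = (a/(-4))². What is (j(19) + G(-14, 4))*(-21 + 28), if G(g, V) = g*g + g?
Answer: 22911/16 ≈ 1431.9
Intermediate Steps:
G(g, V) = g + g² (G(g, V) = g² + g = g + g²)
j(a) = a²/16 (j(a) = (a*(-¼))² = (-a/4)² = a²/16)
(j(19) + G(-14, 4))*(-21 + 28) = ((1/16)*19² - 14*(1 - 14))*(-21 + 28) = ((1/16)*361 - 14*(-13))*7 = (361/16 + 182)*7 = (3273/16)*7 = 22911/16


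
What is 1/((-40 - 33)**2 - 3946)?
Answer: 1/1383 ≈ 0.00072307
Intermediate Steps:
1/((-40 - 33)**2 - 3946) = 1/((-73)**2 - 3946) = 1/(5329 - 3946) = 1/1383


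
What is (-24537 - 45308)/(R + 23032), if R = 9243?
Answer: -13969/6455 ≈ -2.1641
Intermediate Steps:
(-24537 - 45308)/(R + 23032) = (-24537 - 45308)/(9243 + 23032) = -69845/32275 = -69845*1/32275 = -13969/6455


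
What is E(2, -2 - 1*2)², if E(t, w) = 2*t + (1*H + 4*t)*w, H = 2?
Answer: 1296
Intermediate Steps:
E(t, w) = 2*t + w*(2 + 4*t) (E(t, w) = 2*t + (1*2 + 4*t)*w = 2*t + (2 + 4*t)*w = 2*t + w*(2 + 4*t))
E(2, -2 - 1*2)² = (2*2 + 2*(-2 - 1*2) + 4*2*(-2 - 1*2))² = (4 + 2*(-2 - 2) + 4*2*(-2 - 2))² = (4 + 2*(-4) + 4*2*(-4))² = (4 - 8 - 32)² = (-36)² = 1296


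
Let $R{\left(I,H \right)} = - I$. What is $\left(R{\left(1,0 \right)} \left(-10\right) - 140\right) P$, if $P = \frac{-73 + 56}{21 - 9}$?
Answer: $\frac{1105}{6} \approx 184.17$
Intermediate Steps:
$P = - \frac{17}{12} \approx -1.4167$
$\left(R{\left(1,0 \right)} \left(-10\right) - 140\right) P = \left(\left(-1\right) 1 \left(-10\right) - 140\right) \left(- \frac{17}{12}\right) = \left(\left(-1\right) \left(-10\right) - 140\right) \left(- \frac{17}{12}\right) = \left(10 - 140\right) \left(- \frac{17}{12}\right) = \left(-130\right) \left(- \frac{17}{12}\right) = \frac{1105}{6}$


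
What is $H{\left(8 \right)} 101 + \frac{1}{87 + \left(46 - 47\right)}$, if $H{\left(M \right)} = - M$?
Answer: $- \frac{69487}{86} \approx -807.99$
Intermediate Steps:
$H{\left(8 \right)} 101 + \frac{1}{87 + \left(46 - 47\right)} = \left(-1\right) 8 \cdot 101 + \frac{1}{87 + \left(46 - 47\right)} = \left(-8\right) 101 + \frac{1}{87 + \left(46 - 47\right)} = -808 + \frac{1}{87 - 1} = -808 + \frac{1}{86} = - \frac{69487}{86}$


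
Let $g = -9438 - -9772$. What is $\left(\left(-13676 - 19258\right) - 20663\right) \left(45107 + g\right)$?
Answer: $-2435501277$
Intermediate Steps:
$g = 334$ ($g = -9438 + 9772 = 334$)
$\left(\left(-13676 - 19258\right) - 20663\right) \left(45107 + g\right) = \left(\left(-13676 - 19258\right) - 20663\right) \left(45107 + 334\right) = \left(\left(-13676 - 19258\right) - 20663\right) 45441 = \left(-32934 - 20663\right) 45441 = \left(-53597\right) 45441 = -2435501277$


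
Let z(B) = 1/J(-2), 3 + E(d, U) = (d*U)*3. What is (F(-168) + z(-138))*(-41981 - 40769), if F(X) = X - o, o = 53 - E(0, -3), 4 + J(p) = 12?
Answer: 74102625/4 ≈ 1.8526e+7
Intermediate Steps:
E(d, U) = -3 + 3*U*d (E(d, U) = -3 + (d*U)*3 = -3 + (U*d)*3 = -3 + 3*U*d)
J(p) = 8 (J(p) = -4 + 12 = 8)
o = 56 (o = 53 - (-3 + 3*(-3)*0) = 53 - (-3 + 0) = 53 - 1*(-3) = 53 + 3 = 56)
F(X) = -56 + X (F(X) = X - 1*56 = X - 56 = -56 + X)
z(B) = ⅛ (z(B) = 1/8 = ⅛)
(F(-168) + z(-138))*(-41981 - 40769) = ((-56 - 168) + ⅛)*(-41981 - 40769) = (-224 + ⅛)*(-82750) = -1791/8*(-82750) = 74102625/4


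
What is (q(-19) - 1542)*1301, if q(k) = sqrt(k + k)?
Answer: -2006142 + 1301*I*sqrt(38) ≈ -2.0061e+6 + 8019.9*I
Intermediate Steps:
q(k) = sqrt(2)*sqrt(k) (q(k) = sqrt(2*k) = sqrt(2)*sqrt(k))
(q(-19) - 1542)*1301 = (sqrt(2)*sqrt(-19) - 1542)*1301 = (sqrt(2)*(I*sqrt(19)) - 1542)*1301 = (I*sqrt(38) - 1542)*1301 = (-1542 + I*sqrt(38))*1301 = -2006142 + 1301*I*sqrt(38)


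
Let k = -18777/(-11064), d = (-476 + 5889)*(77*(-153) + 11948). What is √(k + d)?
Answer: 3*√341534545006/1844 ≈ 950.77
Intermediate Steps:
d = 903971 (d = 5413*(-11781 + 11948) = 5413*167 = 903971)
k = 6259/3688 (k = -18777*(-1/11064) = 6259/3688 ≈ 1.6971)
√(k + d) = √(6259/3688 + 903971) = √(3333851307/3688) = 3*√341534545006/1844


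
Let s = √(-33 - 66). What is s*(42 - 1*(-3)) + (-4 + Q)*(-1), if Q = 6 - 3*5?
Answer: 13 + 135*I*√11 ≈ 13.0 + 447.74*I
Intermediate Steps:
s = 3*I*√11 (s = √(-99) = 3*I*√11 ≈ 9.9499*I)
Q = -9 (Q = 6 - 15 = -9)
s*(42 - 1*(-3)) + (-4 + Q)*(-1) = (3*I*√11)*(42 - 1*(-3)) + (-4 - 9)*(-1) = (3*I*√11)*(42 + 3) - 13*(-1) = (3*I*√11)*45 + 13 = 135*I*√11 + 13 = 13 + 135*I*√11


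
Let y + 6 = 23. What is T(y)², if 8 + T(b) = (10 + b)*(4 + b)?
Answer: 312481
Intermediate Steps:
y = 17 (y = -6 + 23 = 17)
T(b) = -8 + (4 + b)*(10 + b) (T(b) = -8 + (10 + b)*(4 + b) = -8 + (4 + b)*(10 + b))
T(y)² = (32 + 17² + 14*17)² = (32 + 289 + 238)² = 559² = 312481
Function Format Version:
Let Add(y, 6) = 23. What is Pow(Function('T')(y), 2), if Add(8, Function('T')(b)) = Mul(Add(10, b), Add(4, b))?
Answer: 312481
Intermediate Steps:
y = 17 (y = Add(-6, 23) = 17)
Function('T')(b) = Add(-8, Mul(Add(4, b), Add(10, b))) (Function('T')(b) = Add(-8, Mul(Add(10, b), Add(4, b))) = Add(-8, Mul(Add(4, b), Add(10, b))))
Pow(Function('T')(y), 2) = Pow(Add(32, Pow(17, 2), Mul(14, 17)), 2) = Pow(Add(32, 289, 238), 2) = Pow(559, 2) = 312481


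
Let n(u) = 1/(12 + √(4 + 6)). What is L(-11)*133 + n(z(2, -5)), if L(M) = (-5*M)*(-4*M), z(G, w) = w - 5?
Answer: 21564626/67 - √10/134 ≈ 3.2186e+5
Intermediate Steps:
z(G, w) = -5 + w
n(u) = 1/(12 + √10)
L(M) = 20*M²
L(-11)*133 + n(z(2, -5)) = (20*(-11)²)*133 + (6/67 - √10/134) = (20*121)*133 + (6/67 - √10/134) = 2420*133 + (6/67 - √10/134) = 321860 + (6/67 - √10/134) = 21564626/67 - √10/134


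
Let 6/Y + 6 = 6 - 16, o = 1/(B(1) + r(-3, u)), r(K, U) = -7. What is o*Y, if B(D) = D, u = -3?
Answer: 1/16 ≈ 0.062500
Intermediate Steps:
o = -1/6 (o = 1/(1 - 7) = 1/(-6) = -1/6 ≈ -0.16667)
Y = -3/8 (Y = 6/(-6 + (6 - 16)) = 6/(-6 - 10) = 6/(-16) = 6*(-1/16) = -3/8 ≈ -0.37500)
o*Y = -1/6*(-3/8) = 1/16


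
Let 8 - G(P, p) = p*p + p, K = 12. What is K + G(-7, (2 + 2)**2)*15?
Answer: -3948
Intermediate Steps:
G(P, p) = 8 - p - p**2 (G(P, p) = 8 - (p*p + p) = 8 - (p**2 + p) = 8 - (p + p**2) = 8 + (-p - p**2) = 8 - p - p**2)
K + G(-7, (2 + 2)**2)*15 = 12 + (8 - (2 + 2)**2 - ((2 + 2)**2)**2)*15 = 12 + (8 - 1*4**2 - (4**2)**2)*15 = 12 + (8 - 1*16 - 1*16**2)*15 = 12 + (8 - 16 - 1*256)*15 = 12 + (8 - 16 - 256)*15 = 12 - 264*15 = 12 - 3960 = -3948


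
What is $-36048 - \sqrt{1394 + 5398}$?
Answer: $-36048 - 2 \sqrt{1698} \approx -36130.0$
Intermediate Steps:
$-36048 - \sqrt{1394 + 5398} = -36048 - \sqrt{6792} = -36048 - 2 \sqrt{1698}$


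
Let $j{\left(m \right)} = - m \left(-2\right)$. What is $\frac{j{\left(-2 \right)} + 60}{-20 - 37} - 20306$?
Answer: $- \frac{1157498}{57} \approx -20307.0$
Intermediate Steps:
$j{\left(m \right)} = 2 m$
$\frac{j{\left(-2 \right)} + 60}{-20 - 37} - 20306 = \frac{2 \left(-2\right) + 60}{-20 - 37} - 20306 = \frac{-4 + 60}{-57} - 20306 = 56 \left(- \frac{1}{57}\right) - 20306 = - \frac{56}{57} - 20306 = - \frac{1157498}{57}$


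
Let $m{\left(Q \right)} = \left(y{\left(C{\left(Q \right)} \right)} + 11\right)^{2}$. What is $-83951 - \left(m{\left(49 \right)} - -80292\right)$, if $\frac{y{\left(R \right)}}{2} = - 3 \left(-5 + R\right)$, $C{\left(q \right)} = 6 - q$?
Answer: $-253644$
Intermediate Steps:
$y{\left(R \right)} = 30 - 6 R$ ($y{\left(R \right)} = 2 \left(- 3 \left(-5 + R\right)\right) = 2 \left(15 - 3 R\right) = 30 - 6 R$)
$m{\left(Q \right)} = \left(5 + 6 Q\right)^{2}$ ($m{\left(Q \right)} = \left(\left(30 - 6 \left(6 - Q\right)\right) + 11\right)^{2} = \left(\left(30 + \left(-36 + 6 Q\right)\right) + 11\right)^{2} = \left(\left(-6 + 6 Q\right) + 11\right)^{2} = \left(5 + 6 Q\right)^{2}$)
$-83951 - \left(m{\left(49 \right)} - -80292\right) = -83951 - \left(\left(5 + 6 \cdot 49\right)^{2} - -80292\right) = -83951 - \left(\left(5 + 294\right)^{2} + 80292\right) = -83951 - \left(299^{2} + 80292\right) = -83951 - \left(89401 + 80292\right) = -83951 - 169693 = -253644$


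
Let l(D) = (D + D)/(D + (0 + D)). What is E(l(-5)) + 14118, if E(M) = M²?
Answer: 14119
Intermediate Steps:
l(D) = 1 (l(D) = (2*D)/(D + D) = (2*D)/((2*D)) = (2*D)*(1/(2*D)) = 1)
E(l(-5)) + 14118 = 1² + 14118 = 1 + 14118 = 14119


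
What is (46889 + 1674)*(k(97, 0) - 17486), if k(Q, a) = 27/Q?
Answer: -82368432745/97 ≈ -8.4916e+8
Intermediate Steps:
(46889 + 1674)*(k(97, 0) - 17486) = (46889 + 1674)*(27/97 - 17486) = 48563*(27*(1/97) - 17486) = 48563*(27/97 - 17486) = 48563*(-1696115/97) = -82368432745/97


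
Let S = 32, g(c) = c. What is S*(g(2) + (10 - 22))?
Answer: -320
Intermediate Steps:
S*(g(2) + (10 - 22)) = 32*(2 + (10 - 22)) = 32*(2 - 12) = 32*(-10) = -320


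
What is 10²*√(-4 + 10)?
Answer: 100*√6 ≈ 244.95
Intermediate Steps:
10²*√(-4 + 10) = 100*√6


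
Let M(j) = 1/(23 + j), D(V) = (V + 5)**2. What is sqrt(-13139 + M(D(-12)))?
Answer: I*sqrt(1892014)/12 ≈ 114.63*I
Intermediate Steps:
D(V) = (5 + V)**2
sqrt(-13139 + M(D(-12))) = sqrt(-13139 + 1/(23 + (5 - 12)**2)) = sqrt(-13139 + 1/(23 + (-7)**2)) = sqrt(-13139 + 1/(23 + 49)) = sqrt(-13139 + 1/72) = sqrt(-946007/72) = I*sqrt(1892014)/12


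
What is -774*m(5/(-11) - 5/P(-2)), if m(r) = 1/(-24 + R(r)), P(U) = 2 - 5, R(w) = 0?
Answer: 129/4 ≈ 32.250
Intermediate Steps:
P(U) = -3
m(r) = -1/24 (m(r) = 1/(-24 + 0) = 1/(-24) = -1/24)
-774*m(5/(-11) - 5/P(-2)) = -774*(-1/24) = 129/4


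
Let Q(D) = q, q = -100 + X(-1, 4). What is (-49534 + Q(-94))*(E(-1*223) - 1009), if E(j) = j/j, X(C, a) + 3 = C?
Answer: 50035104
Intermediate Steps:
X(C, a) = -3 + C
E(j) = 1
q = -104 (q = -100 + (-3 - 1) = -100 - 4 = -104)
Q(D) = -104
(-49534 + Q(-94))*(E(-1*223) - 1009) = (-49534 - 104)*(1 - 1009) = -49638*(-1008) = 50035104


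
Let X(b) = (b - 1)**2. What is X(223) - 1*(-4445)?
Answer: 53729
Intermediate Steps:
X(b) = (-1 + b)**2
X(223) - 1*(-4445) = (-1 + 223)**2 - 1*(-4445) = 222**2 + 4445 = 49284 + 4445 = 53729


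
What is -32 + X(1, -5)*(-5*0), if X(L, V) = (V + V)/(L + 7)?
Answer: -32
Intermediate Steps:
X(L, V) = 2*V/(7 + L) (X(L, V) = (2*V)/(7 + L) = 2*V/(7 + L))
-32 + X(1, -5)*(-5*0) = -32 + (2*(-5)/(7 + 1))*(-5*0) = -32 + (2*(-5)/8)*0 = -32 + (2*(-5)*(⅛))*0 = -32 - 5/4*0 = -32 + 0 = -32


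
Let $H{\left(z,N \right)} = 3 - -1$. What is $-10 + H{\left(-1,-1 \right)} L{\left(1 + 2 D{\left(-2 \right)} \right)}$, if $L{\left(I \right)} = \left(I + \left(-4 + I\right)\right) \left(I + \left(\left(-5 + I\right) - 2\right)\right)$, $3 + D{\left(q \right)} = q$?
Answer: $2190$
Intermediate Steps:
$H{\left(z,N \right)} = 4$ ($H{\left(z,N \right)} = 3 + 1 = 4$)
$D{\left(q \right)} = -3 + q$
$L{\left(I \right)} = \left(-7 + 2 I\right) \left(-4 + 2 I\right)$ ($L{\left(I \right)} = \left(-4 + 2 I\right) \left(I + \left(-7 + I\right)\right) = \left(-4 + 2 I\right) \left(-7 + 2 I\right) = \left(-7 + 2 I\right) \left(-4 + 2 I\right)$)
$-10 + H{\left(-1,-1 \right)} L{\left(1 + 2 D{\left(-2 \right)} \right)} = -10 + 4 \left(28 - 22 \left(1 + 2 \left(-3 - 2\right)\right) + 4 \left(1 + 2 \left(-3 - 2\right)\right)^{2}\right) = -10 + 4 \left(28 - 22 \left(1 + 2 \left(-5\right)\right) + 4 \left(1 + 2 \left(-5\right)\right)^{2}\right) = -10 + 4 \left(28 - 22 \left(1 - 10\right) + 4 \left(1 - 10\right)^{2}\right) = -10 + 4 \left(28 - -198 + 4 \left(-9\right)^{2}\right) = -10 + 4 \left(28 + 198 + 4 \cdot 81\right) = -10 + 4 \left(28 + 198 + 324\right) = -10 + 4 \cdot 550 = -10 + 2200 = 2190$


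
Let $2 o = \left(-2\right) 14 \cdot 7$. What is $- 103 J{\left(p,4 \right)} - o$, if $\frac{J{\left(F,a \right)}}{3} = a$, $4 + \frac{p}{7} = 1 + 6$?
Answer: $-1138$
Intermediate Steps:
$o = -98$ ($o = \frac{\left(-2\right) 14 \cdot 7}{2} = \frac{\left(-28\right) 7}{2} = \frac{1}{2} \left(-196\right) = -98$)
$p = 21$ ($p = -28 + 7 \left(1 + 6\right) = -28 + 7 \cdot 7 = -28 + 49 = 21$)
$J{\left(F,a \right)} = 3 a$
$- 103 J{\left(p,4 \right)} - o = - 103 \cdot 3 \cdot 4 - -98 = \left(-103\right) 12 + 98 = -1236 + 98 = -1138$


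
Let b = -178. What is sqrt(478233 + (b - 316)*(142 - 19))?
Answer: sqrt(417471) ≈ 646.12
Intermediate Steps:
sqrt(478233 + (b - 316)*(142 - 19)) = sqrt(478233 + (-178 - 316)*(142 - 19)) = sqrt(478233 - 494*123) = sqrt(478233 - 60762) = sqrt(417471)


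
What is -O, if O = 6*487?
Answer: -2922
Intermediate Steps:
O = 2922
-O = -1*2922 = -2922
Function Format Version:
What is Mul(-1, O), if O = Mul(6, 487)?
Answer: -2922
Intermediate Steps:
O = 2922
Mul(-1, O) = Mul(-1, 2922) = -2922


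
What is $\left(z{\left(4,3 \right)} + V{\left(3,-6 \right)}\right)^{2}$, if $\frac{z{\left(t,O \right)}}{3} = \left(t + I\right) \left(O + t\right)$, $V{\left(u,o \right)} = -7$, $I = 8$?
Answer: $60025$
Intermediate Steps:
$z{\left(t,O \right)} = 3 \left(8 + t\right) \left(O + t\right)$ ($z{\left(t,O \right)} = 3 \left(t + 8\right) \left(O + t\right) = 3 \left(8 + t\right) \left(O + t\right)$)
$\left(z{\left(4,3 \right)} + V{\left(3,-6 \right)}\right)^{2} = \left(\left(3 \cdot 4^{2} + 24 \cdot 3 + 24 \cdot 4 + 3 \cdot 3 \cdot 4\right) - 7\right)^{2} = \left(\left(3 \cdot 16 + 72 + 96 + 36\right) - 7\right)^{2} = \left(\left(48 + 72 + 96 + 36\right) - 7\right)^{2} = \left(252 - 7\right)^{2} = 245^{2} = 60025$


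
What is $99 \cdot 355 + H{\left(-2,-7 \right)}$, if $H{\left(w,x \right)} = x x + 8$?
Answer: $35202$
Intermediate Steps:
$H{\left(w,x \right)} = 8 + x^{2}$ ($H{\left(w,x \right)} = x^{2} + 8 = 8 + x^{2}$)
$99 \cdot 355 + H{\left(-2,-7 \right)} = 99 \cdot 355 + \left(8 + \left(-7\right)^{2}\right) = 35145 + \left(8 + 49\right) = 35145 + 57 = 35202$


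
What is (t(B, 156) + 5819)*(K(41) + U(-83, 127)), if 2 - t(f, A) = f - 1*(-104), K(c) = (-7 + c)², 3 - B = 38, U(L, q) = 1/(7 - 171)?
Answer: 272620354/41 ≈ 6.6493e+6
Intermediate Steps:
U(L, q) = -1/164 (U(L, q) = 1/(-164) = -1/164)
B = -35 (B = 3 - 1*38 = 3 - 38 = -35)
t(f, A) = -102 - f (t(f, A) = 2 - (f - 1*(-104)) = 2 - (f + 104) = 2 - (104 + f) = 2 + (-104 - f) = -102 - f)
(t(B, 156) + 5819)*(K(41) + U(-83, 127)) = ((-102 - 1*(-35)) + 5819)*((-7 + 41)² - 1/164) = ((-102 + 35) + 5819)*(34² - 1/164) = (-67 + 5819)*(1156 - 1/164) = 5752*(189583/164) = 272620354/41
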